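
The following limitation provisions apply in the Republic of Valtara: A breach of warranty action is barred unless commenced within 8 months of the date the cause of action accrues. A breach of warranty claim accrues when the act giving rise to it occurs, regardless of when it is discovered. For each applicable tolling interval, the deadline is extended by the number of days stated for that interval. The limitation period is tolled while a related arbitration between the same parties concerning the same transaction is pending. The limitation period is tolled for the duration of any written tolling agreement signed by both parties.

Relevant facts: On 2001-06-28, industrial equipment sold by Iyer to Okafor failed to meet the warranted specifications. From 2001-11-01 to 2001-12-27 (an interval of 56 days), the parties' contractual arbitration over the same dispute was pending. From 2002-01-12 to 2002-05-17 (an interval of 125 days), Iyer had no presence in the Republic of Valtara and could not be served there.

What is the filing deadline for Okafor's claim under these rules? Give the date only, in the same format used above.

The claim accrued on 2001-06-28, when the wrongful act occurred.
8 months from 2001-06-28 is 2002-02-28.
The pending related arbitration from 2001-11-01 to 2001-12-27 tolled the period for 56 days, extending the deadline to 2002-04-25.
Although the defendant's absence ran from 2002-01-12 to 2002-05-17, the stated rules do not make that a tolling event, so it is disregarded.

2002-04-25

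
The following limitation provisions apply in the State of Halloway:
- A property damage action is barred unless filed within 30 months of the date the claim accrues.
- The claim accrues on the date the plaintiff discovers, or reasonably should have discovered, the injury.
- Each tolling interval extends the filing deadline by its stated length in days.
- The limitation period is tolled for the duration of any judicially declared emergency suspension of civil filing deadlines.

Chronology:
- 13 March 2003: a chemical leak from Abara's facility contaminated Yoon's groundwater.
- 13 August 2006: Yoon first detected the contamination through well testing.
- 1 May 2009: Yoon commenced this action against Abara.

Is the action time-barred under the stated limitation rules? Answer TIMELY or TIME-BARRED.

The claim did not accrue until Yoon discovered the injury on 13 August 2006; the 13 March 2003 act date does not start the clock under the stated rule.
30 months from 13 August 2006 is 13 February 2009.
Yoon filed on 1 May 2009, after the 13 February 2009 deadline, so the action is time-barred.

TIME-BARRED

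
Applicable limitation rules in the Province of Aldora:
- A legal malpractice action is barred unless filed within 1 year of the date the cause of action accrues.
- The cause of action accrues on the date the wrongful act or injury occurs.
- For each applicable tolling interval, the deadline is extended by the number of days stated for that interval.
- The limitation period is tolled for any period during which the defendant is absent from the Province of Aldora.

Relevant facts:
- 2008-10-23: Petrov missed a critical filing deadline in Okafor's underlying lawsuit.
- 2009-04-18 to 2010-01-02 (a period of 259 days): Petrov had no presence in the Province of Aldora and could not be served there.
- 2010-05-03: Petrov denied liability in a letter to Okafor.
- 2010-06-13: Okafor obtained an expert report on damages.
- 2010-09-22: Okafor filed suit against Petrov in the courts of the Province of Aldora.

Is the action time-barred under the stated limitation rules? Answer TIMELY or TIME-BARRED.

The cause of action accrued on 2008-10-23, the date of the act.
The untolled deadline — 1 year after 2008-10-23 — is 2009-10-23.
The period was tolled for 259 days by the defendant's absence from the jurisdiction (2009-04-18 to 2010-01-02), pushing the deadline to 2010-07-09.
None of the other events listed affects the running of the period under the stated rules.
Filing on 2010-09-22 missed the 2010-07-09 deadline — the action is time-barred.

TIME-BARRED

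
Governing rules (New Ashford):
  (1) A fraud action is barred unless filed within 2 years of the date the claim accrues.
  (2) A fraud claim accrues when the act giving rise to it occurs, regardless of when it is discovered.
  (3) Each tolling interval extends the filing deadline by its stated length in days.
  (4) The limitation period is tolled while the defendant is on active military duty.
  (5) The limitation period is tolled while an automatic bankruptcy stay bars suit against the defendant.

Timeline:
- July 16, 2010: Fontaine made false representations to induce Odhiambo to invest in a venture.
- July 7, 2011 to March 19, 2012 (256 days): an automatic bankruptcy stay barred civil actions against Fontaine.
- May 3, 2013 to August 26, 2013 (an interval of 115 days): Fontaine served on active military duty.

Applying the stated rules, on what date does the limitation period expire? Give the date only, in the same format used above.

March 29, 2013

The claim accrued on July 16, 2010, when the wrongful act occurred.
2 years from July 16, 2010 is July 16, 2012.
The automatic bankruptcy stay from July 7, 2011 to March 19, 2012 tolled the period for 256 days, extending the deadline to March 29, 2013.
The defendant's active military service starting May 3, 2013 came too late — the period had run on March 29, 2013 — and so does not extend the deadline.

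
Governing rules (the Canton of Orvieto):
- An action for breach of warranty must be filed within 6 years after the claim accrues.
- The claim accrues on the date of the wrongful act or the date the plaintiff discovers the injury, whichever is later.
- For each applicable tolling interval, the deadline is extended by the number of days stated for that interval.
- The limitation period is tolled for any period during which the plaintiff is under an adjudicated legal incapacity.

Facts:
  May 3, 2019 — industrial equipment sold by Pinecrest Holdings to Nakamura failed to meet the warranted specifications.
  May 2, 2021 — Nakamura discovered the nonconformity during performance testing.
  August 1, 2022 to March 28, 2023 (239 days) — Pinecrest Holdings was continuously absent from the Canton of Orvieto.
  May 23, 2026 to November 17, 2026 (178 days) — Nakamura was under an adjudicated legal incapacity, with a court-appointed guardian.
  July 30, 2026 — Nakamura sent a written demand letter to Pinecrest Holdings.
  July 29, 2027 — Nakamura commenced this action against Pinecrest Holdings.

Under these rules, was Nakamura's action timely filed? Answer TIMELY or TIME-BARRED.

TIMELY

Because discovery on May 2, 2021 post-dates the May 3, 2019 act, accrual under the later-of rule falls on May 2, 2021.
Adding the 6 years base period to May 2, 2021 gives a deadline of May 2, 2027, before any tolling.
The period was tolled for 178 days by the plaintiff's legal incapacity (May 23, 2026 to November 17, 2026), pushing the deadline to October 27, 2027.
The defendant's absence from the jurisdiction from August 1, 2022 to March 28, 2023 does not toll the period, because no stated rule makes the defendant's absence a tolling event.
None of the other events listed affects the running of the period under the stated rules.
The July 29, 2027 filing precedes the October 27, 2027 deadline; the claim is timely.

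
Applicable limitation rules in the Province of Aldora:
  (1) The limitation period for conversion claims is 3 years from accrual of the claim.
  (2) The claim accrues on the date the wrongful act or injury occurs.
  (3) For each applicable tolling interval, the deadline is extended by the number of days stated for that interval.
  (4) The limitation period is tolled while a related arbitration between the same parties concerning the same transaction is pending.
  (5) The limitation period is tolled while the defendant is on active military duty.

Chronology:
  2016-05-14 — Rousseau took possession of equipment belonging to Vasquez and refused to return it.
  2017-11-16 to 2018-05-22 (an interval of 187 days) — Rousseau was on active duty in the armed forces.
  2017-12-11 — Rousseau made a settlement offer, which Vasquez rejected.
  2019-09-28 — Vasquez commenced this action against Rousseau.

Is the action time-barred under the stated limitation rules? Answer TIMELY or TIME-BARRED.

TIMELY

The claim accrued on 2016-05-14, the date of the act.
The untolled deadline — 3 years after 2016-05-14 — is 2019-05-14.
Because the defendant's active military service ran from 2017-11-16 to 2018-05-22, the deadline is extended by 187 days to 2019-11-17.
The other events in the timeline have no effect on the limitation period under the stated rules.
The 2019-09-28 filing precedes the 2019-11-17 deadline; the claim is timely.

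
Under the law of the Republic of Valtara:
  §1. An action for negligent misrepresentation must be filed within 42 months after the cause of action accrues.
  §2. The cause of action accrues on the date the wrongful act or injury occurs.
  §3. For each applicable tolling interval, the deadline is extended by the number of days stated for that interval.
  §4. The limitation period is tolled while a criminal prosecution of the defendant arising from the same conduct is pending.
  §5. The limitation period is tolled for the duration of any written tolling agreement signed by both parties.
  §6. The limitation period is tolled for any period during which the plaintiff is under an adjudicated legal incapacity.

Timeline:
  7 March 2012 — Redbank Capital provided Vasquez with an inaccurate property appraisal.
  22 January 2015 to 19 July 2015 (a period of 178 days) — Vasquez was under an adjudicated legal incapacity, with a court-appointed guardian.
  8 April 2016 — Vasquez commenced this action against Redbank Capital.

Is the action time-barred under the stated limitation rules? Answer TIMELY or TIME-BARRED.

TIME-BARRED

The cause of action accrued on 7 March 2012, the date of the act.
The untolled deadline — 42 months after 7 March 2012 — is 7 September 2015.
The plaintiff's legal incapacity from 22 January 2015 to 19 July 2015 tolled the period for 178 days, extending the deadline to 3 March 2016.
Filing on 8 April 2016 missed the 3 March 2016 deadline — the action is time-barred.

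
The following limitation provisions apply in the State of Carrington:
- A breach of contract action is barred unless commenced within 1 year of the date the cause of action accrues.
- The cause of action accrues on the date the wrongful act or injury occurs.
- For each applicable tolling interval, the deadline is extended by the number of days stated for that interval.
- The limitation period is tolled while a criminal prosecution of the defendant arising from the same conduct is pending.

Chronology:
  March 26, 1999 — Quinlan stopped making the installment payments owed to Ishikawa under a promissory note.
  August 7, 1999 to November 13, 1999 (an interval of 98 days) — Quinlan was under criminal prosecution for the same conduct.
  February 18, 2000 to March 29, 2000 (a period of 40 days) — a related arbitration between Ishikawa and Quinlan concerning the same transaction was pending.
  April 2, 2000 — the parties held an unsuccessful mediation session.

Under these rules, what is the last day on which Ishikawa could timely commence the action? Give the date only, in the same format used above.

The claim accrued on March 26, 1999, when the wrongful act occurred.
Adding the 1 year base period to March 26, 1999 gives a deadline of March 26, 2000, before any tolling.
Because the pending criminal prosecution ran from August 7, 1999 to November 13, 1999, the deadline is extended by 98 days to July 2, 2000.
Although a pending arbitration ran from February 18, 2000 to March 29, 2000, the stated rules do not make that a tolling event, so it is disregarded.
None of the other events listed affects the running of the period under the stated rules.

July 2, 2000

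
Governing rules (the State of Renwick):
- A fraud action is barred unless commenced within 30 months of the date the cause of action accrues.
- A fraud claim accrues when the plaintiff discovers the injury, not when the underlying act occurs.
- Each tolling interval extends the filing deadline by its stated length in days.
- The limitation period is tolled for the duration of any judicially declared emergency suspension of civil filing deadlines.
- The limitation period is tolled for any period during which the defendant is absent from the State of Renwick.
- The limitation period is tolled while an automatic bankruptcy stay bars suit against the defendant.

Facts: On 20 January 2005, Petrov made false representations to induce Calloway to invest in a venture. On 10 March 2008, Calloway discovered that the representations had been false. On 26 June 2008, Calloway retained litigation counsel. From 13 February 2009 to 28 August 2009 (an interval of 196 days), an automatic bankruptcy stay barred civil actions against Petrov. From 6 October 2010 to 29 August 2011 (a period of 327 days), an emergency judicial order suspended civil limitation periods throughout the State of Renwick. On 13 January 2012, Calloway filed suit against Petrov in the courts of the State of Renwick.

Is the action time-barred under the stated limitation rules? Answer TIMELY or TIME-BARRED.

TIMELY

The claim did not accrue until Calloway discovered the injury on 10 March 2008; the 20 January 2005 act date does not start the clock under the stated rule.
The untolled deadline — 30 months after 10 March 2008 — is 10 September 2010.
The automatic bankruptcy stay from 13 February 2009 to 28 August 2009 tolled the period for 196 days, extending the deadline to 25 March 2011.
Because the emergency suspension of filing deadlines ran from 6 October 2010 to 29 August 2011, the deadline is extended by 327 days to 15 February 2012.
None of the other events listed affects the running of the period under the stated rules.
The 13 January 2012 filing precedes the 15 February 2012 deadline; the claim is timely.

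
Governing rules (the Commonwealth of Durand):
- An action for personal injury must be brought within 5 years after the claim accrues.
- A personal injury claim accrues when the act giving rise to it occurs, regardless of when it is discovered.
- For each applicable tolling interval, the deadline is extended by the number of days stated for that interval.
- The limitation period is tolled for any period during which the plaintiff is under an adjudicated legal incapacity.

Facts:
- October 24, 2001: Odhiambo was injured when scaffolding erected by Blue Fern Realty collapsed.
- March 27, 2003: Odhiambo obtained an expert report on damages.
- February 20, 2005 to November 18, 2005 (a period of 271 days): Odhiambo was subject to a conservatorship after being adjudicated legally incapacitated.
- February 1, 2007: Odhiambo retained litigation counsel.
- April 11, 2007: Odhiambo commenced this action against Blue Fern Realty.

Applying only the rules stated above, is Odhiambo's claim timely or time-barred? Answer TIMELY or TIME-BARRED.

The limitation period began to run on October 24, 2001.
The untolled deadline — 5 years after October 24, 2001 — is October 24, 2006.
The period was tolled for 271 days by the plaintiff's legal incapacity (February 20, 2005 to November 18, 2005), pushing the deadline to July 22, 2007.
Nothing else in the chronology tolls or restarts the period.
The April 11, 2007 filing precedes the July 22, 2007 deadline; the claim is timely.

TIMELY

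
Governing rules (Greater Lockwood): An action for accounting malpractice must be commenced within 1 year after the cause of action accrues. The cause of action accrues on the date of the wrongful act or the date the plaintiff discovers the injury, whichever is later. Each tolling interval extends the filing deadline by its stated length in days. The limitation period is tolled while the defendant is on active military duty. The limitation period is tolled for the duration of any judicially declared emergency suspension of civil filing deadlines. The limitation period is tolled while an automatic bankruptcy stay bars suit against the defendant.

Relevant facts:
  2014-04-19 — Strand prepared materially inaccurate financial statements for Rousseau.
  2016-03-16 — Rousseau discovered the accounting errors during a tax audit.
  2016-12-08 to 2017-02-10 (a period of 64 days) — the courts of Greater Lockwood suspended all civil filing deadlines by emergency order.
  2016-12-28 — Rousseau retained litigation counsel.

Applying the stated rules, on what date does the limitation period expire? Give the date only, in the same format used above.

The claim accrued on 2016-03-16 — the later of the 2014-04-19 act and the 2016-03-16 discovery.
1 year from 2016-03-16 is 2017-03-16.
The period was tolled for 64 days by the emergency suspension of filing deadlines (2016-12-08 to 2017-02-10), pushing the deadline to 2017-05-19.
The other events in the timeline have no effect on the limitation period under the stated rules.

2017-05-19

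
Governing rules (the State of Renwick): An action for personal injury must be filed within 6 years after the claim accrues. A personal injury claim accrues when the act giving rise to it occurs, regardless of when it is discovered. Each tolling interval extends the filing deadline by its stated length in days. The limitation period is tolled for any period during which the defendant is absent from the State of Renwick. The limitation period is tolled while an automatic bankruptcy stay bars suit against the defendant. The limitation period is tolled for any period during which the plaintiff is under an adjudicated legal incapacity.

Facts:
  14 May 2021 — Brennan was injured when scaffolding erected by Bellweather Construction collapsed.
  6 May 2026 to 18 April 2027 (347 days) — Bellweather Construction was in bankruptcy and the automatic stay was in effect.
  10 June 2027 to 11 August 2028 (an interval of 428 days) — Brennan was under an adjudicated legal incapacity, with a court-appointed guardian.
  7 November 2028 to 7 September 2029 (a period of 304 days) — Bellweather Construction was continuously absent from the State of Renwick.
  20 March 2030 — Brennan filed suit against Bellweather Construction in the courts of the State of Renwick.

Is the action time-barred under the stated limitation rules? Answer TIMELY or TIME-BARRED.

TIMELY

The limitation period began to run on 14 May 2021.
6 years from 14 May 2021 is 14 May 2027.
Because the automatic bankruptcy stay ran from 6 May 2026 to 18 April 2027, the deadline is extended by 347 days to 25 April 2028.
The plaintiff's legal incapacity from 10 June 2027 to 11 August 2028 tolled the period for 428 days, extending the deadline to 27 June 2029.
The defendant's absence from the jurisdiction from 7 November 2028 to 7 September 2029 tolled the period for 304 days, extending the deadline to 27 April 2030.
Filing on 20 March 2030 beat the 27 April 2030 deadline — the action is timely.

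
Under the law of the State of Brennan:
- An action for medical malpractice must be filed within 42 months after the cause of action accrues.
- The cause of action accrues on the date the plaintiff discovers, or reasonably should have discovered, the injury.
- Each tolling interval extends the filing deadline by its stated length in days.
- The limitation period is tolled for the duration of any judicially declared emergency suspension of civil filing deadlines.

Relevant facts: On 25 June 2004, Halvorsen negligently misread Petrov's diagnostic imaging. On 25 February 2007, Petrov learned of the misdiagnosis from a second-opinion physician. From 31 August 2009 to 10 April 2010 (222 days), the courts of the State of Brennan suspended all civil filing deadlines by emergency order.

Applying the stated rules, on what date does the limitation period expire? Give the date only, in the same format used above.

Under the discovery rule, the claim accrued on 25 February 2007, when Petrov discovered the injury — not on the 25 June 2004 date of the underlying act.
The untolled deadline — 42 months after 25 February 2007 — is 25 August 2010.
The emergency suspension of filing deadlines from 31 August 2009 to 10 April 2010 tolled the period for 222 days, extending the deadline to 4 April 2011.

4 April 2011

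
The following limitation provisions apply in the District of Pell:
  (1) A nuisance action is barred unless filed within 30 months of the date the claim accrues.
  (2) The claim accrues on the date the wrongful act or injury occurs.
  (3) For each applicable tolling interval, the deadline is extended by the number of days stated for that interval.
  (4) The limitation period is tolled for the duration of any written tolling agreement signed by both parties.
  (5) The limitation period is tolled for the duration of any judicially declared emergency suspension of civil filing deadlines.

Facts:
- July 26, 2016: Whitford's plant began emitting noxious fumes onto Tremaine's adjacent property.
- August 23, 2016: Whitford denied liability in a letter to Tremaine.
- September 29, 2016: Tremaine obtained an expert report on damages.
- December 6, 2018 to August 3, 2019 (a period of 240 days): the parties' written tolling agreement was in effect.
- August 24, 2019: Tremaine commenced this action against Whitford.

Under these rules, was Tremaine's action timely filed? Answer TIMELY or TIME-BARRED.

The limitation period began to run on July 26, 2016.
The untolled deadline — 30 months after July 26, 2016 — is January 26, 2019.
The written tolling agreement from December 6, 2018 to August 3, 2019 tolled the period for 240 days, extending the deadline to September 23, 2019.
The other events in the timeline have no effect on the limitation period under the stated rules.
Tremaine filed on August 24, 2019, before the September 23, 2019 deadline, so the action is timely.

TIMELY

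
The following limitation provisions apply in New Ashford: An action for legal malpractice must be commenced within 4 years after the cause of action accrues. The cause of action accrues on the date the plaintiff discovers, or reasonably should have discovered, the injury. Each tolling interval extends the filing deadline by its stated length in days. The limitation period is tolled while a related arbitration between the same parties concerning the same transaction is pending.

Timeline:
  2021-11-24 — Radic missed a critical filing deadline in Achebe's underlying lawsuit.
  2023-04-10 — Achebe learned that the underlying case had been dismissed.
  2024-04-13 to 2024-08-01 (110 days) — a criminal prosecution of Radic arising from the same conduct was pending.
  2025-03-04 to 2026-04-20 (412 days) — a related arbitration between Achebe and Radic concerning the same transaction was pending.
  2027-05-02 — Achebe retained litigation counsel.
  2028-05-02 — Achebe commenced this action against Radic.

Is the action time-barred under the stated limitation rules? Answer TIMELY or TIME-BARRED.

TIMELY

The claim did not accrue until Achebe discovered the injury on 2023-04-10; the 2021-11-24 act date does not start the clock under the stated rule.
4 years from 2023-04-10 is 2027-04-10.
The period was tolled for 412 days by the pending related arbitration (2025-03-04 to 2026-04-20), pushing the deadline to 2028-05-26.
Although a criminal prosecution ran from 2024-04-13 to 2024-08-01, the stated rules do not make that a tolling event, so it is disregarded.
Nothing else in the chronology tolls or restarts the period.
Achebe filed on 2028-05-02, before the 2028-05-26 deadline, so the action is timely.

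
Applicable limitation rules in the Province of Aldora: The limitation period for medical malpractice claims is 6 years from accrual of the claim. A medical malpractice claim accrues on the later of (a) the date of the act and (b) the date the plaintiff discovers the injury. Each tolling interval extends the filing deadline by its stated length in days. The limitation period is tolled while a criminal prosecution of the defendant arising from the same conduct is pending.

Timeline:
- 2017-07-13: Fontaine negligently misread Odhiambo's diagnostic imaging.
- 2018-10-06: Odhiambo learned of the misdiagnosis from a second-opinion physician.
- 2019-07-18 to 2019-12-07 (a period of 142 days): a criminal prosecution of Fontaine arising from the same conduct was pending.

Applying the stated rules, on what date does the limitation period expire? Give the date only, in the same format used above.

Taking the later of the act (2017-07-13) and discovery (2018-10-06), the claim accrued on 2018-10-06.
The untolled deadline — 6 years after 2018-10-06 — is 2024-10-06.
The pending criminal prosecution from 2019-07-18 to 2019-12-07 tolled the period for 142 days, extending the deadline to 2025-02-25.

2025-02-25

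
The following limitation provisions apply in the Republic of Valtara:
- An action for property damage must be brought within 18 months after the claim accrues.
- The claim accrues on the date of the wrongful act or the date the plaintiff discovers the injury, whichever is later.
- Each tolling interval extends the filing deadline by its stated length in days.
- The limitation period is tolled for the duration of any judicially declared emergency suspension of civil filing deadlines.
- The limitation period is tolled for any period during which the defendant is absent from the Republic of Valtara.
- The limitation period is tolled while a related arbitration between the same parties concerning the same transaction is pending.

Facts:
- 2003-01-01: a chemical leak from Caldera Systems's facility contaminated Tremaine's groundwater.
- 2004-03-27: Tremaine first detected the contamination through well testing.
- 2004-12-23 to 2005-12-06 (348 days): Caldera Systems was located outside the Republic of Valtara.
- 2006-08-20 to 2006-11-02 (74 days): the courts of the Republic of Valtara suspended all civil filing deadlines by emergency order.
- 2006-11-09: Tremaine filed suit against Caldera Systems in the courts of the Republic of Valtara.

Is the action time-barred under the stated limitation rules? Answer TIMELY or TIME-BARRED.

Taking the later of the act (2003-01-01) and discovery (2004-03-27), the claim accrued on 2004-03-27.
Adding the 18 months base period to 2004-03-27 gives a deadline of 2005-09-27, before any tolling.
Because the defendant's absence from the jurisdiction ran from 2004-12-23 to 2005-12-06, the deadline is extended by 348 days to 2006-09-10.
The period was tolled for 74 days by the emergency suspension of filing deadlines (2006-08-20 to 2006-11-02), pushing the deadline to 2006-11-23.
Tremaine filed on 2006-11-09, before the 2006-11-23 deadline, so the action is timely.

TIMELY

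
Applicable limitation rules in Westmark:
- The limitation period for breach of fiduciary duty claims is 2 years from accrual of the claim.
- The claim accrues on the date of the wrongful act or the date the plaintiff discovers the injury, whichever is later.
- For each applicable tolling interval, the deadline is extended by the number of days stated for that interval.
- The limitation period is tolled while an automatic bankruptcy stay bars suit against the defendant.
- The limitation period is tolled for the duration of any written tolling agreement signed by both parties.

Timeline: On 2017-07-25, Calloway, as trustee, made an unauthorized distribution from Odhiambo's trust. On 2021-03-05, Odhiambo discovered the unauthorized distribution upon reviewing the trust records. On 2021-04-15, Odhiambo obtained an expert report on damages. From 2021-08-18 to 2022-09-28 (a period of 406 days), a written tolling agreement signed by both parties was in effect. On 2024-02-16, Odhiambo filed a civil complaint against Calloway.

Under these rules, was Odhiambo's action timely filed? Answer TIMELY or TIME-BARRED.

Taking the later of the act (2017-07-25) and discovery (2021-03-05), the claim accrued on 2021-03-05.
2 years from 2021-03-05 is 2023-03-05.
Because the written tolling agreement ran from 2021-08-18 to 2022-09-28, the deadline is extended by 406 days to 2024-04-14.
The other events in the timeline have no effect on the limitation period under the stated rules.
The 2024-02-16 filing precedes the 2024-04-14 deadline; the claim is timely.

TIMELY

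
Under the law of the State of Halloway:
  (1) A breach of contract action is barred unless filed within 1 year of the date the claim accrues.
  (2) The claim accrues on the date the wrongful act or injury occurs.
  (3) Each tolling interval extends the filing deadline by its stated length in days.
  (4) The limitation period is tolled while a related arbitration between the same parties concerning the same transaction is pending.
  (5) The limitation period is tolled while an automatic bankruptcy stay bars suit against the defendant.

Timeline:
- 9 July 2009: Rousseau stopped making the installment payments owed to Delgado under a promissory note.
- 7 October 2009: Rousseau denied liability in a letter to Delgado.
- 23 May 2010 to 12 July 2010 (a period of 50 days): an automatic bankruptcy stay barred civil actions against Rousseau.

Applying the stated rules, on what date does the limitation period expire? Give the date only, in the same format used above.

The claim accrued on 9 July 2009, the date of the act.
Adding the 1 year base period to 9 July 2009 gives a deadline of 9 July 2010, before any tolling.
Because the automatic bankruptcy stay ran from 23 May 2010 to 12 July 2010, the deadline is extended by 50 days to 28 August 2010.
Nothing else in the chronology tolls or restarts the period.

28 August 2010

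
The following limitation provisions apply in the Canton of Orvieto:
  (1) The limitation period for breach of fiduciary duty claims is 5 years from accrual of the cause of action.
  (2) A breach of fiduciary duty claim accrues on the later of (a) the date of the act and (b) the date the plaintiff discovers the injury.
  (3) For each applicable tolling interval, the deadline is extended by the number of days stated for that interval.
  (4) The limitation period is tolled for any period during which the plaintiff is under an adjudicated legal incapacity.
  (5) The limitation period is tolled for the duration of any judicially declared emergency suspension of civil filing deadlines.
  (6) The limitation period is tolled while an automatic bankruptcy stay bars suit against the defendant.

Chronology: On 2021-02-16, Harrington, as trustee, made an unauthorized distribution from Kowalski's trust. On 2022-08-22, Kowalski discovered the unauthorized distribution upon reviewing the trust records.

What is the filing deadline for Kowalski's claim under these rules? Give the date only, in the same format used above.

2027-08-22

The claim accrued on 2022-08-22 — the later of the 2021-02-16 act and the 2022-08-22 discovery.
5 years from 2022-08-22 is 2027-08-22.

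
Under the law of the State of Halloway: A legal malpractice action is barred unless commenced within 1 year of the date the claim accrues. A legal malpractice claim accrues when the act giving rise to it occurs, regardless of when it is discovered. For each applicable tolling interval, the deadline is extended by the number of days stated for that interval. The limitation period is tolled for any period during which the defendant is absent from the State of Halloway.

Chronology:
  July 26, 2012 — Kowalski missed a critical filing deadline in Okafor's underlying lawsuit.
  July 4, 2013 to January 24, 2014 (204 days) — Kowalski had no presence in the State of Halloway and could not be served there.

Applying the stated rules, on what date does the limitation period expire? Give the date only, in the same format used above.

The limitation period began to run on July 26, 2012.
The untolled deadline — 1 year after July 26, 2012 — is July 26, 2013.
The period was tolled for 204 days by the defendant's absence from the jurisdiction (July 4, 2013 to January 24, 2014), pushing the deadline to February 15, 2014.

February 15, 2014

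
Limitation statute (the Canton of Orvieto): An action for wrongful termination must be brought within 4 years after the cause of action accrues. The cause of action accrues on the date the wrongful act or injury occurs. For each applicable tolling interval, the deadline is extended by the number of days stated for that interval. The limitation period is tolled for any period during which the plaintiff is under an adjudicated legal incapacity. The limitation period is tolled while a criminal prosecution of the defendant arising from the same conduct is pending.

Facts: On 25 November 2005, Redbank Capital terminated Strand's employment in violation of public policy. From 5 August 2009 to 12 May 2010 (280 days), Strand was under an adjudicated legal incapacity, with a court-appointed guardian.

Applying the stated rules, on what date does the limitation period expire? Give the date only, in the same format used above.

The claim accrued on 25 November 2005, when the wrongful act occurred.
Adding the 4 years base period to 25 November 2005 gives a deadline of 25 November 2009, before any tolling.
The period was tolled for 280 days by the plaintiff's legal incapacity (5 August 2009 to 12 May 2010), pushing the deadline to 1 September 2010.

1 September 2010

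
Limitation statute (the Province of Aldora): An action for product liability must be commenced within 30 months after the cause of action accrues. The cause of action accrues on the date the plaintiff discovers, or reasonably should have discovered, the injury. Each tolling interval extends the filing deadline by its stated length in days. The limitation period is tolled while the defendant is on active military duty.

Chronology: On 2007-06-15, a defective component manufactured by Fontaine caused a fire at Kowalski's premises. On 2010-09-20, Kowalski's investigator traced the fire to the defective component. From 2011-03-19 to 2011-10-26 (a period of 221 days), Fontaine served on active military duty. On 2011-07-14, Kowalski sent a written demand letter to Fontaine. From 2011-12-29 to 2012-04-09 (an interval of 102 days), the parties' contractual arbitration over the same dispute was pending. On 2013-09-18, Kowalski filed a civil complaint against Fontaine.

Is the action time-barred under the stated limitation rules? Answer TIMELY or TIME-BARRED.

Accrual is tied to discovery, so the period began on 2010-09-20 rather than on 2007-06-15 when the act occurred.
30 months from 2010-09-20 is 2013-03-20.
The period was tolled for 221 days by the defendant's active military service (2011-03-19 to 2011-10-26), pushing the deadline to 2013-10-27.
Although a pending arbitration ran from 2011-12-29 to 2012-04-09, the stated rules do not make that a tolling event, so it is disregarded.
Nothing else in the chronology tolls or restarts the period.
Kowalski filed on 2013-09-18, before the 2013-10-27 deadline, so the action is timely.

TIMELY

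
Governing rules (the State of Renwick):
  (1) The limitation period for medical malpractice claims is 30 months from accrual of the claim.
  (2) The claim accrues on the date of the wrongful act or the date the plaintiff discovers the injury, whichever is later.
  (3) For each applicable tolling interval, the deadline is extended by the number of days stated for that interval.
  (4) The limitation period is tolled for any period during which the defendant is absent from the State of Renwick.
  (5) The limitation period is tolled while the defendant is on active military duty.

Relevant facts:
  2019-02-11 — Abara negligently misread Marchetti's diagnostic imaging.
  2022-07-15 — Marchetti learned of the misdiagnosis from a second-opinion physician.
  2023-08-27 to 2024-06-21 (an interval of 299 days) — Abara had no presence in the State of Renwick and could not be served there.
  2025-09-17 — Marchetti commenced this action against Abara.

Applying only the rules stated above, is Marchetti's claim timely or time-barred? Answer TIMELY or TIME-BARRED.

TIMELY

The claim accrued on 2022-07-15 — the later of the 2019-02-11 act and the 2022-07-15 discovery.
Adding the 30 months base period to 2022-07-15 gives a deadline of 2025-01-15, before any tolling.
The period was tolled for 299 days by the defendant's absence from the jurisdiction (2023-08-27 to 2024-06-21), pushing the deadline to 2025-11-10.
The 2025-09-17 filing precedes the 2025-11-10 deadline; the claim is timely.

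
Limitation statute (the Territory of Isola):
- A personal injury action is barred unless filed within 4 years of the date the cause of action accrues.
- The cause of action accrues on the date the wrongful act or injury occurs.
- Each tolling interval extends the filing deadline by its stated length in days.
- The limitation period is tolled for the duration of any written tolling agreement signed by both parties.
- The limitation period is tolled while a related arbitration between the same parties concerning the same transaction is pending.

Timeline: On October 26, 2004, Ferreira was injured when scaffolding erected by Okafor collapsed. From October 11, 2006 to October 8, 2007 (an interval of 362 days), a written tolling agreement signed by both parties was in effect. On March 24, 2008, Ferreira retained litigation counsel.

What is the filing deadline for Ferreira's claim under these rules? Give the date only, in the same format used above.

The limitation period began to run on October 26, 2004.
The untolled deadline — 4 years after October 26, 2004 — is October 26, 2008.
Because the written tolling agreement ran from October 11, 2006 to October 8, 2007, the deadline is extended by 362 days to October 23, 2009.
None of the other events listed affects the running of the period under the stated rules.

October 23, 2009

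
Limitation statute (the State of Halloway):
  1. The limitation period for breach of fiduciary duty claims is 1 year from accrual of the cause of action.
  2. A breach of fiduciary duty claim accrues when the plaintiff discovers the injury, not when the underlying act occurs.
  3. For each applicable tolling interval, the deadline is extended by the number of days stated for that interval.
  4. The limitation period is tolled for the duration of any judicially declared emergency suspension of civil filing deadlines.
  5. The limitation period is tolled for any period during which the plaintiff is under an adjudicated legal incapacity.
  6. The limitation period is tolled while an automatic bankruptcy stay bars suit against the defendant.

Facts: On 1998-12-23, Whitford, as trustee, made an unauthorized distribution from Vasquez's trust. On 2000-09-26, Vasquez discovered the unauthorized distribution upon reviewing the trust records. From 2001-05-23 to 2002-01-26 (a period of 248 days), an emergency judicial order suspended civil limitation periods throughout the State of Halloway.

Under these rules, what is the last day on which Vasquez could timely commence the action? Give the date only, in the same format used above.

2002-06-01

Under the discovery rule, the claim accrued on 2000-09-26, when Vasquez discovered the injury — not on the 1998-12-23 date of the underlying act.
The untolled deadline — 1 year after 2000-09-26 — is 2001-09-26.
The period was tolled for 248 days by the emergency suspension of filing deadlines (2001-05-23 to 2002-01-26), pushing the deadline to 2002-06-01.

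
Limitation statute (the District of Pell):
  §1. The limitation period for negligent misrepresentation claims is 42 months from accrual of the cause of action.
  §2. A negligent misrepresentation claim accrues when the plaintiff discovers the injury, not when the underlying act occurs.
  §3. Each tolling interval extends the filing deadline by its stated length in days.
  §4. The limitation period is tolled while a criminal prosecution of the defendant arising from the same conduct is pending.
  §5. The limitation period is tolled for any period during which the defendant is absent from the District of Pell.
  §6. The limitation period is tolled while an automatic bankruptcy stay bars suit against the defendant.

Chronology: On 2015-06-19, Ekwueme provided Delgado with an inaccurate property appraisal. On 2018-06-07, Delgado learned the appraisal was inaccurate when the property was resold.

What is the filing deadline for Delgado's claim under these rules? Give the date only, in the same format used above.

The claim did not accrue until Delgado discovered the injury on 2018-06-07; the 2015-06-19 act date does not start the clock under the stated rule.
42 months from 2018-06-07 is 2021-12-07.

2021-12-07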